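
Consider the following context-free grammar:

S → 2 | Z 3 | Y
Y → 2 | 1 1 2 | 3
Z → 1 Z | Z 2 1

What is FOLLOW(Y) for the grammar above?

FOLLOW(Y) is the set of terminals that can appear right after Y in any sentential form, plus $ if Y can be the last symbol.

We compute FOLLOW(Y) using the standard algorithm.
FOLLOW(S) starts with {$}.
FIRST(S) = {1, 2, 3}
FIRST(Y) = {1, 2, 3}
FIRST(Z) = {1}
FOLLOW(S) = {$}
FOLLOW(Y) = {$}
FOLLOW(Z) = {2, 3}
Therefore, FOLLOW(Y) = {$}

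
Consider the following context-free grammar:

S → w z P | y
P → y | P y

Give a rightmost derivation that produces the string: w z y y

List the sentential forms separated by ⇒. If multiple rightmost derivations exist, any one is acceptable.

S ⇒ w z P ⇒ w z P y ⇒ w z y y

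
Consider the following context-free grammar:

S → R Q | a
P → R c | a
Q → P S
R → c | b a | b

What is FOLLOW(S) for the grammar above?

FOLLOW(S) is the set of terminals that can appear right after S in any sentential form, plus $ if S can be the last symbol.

We compute FOLLOW(S) using the standard algorithm.
FOLLOW(S) starts with {$}.
FIRST(P) = {a, b, c}
FIRST(Q) = {a, b, c}
FIRST(R) = {b, c}
FIRST(S) = {a, b, c}
FOLLOW(P) = {a, b, c}
FOLLOW(Q) = {$}
FOLLOW(R) = {a, b, c}
FOLLOW(S) = {$}
Therefore, FOLLOW(S) = {$}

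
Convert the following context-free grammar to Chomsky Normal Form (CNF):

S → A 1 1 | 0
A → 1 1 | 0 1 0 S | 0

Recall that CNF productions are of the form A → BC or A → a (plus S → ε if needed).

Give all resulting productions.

T1 → 1; S → 0; T0 → 0; A → 0; S → A X0; X0 → T1 T1; A → T1 T1; A → T0 X1; X1 → T1 X2; X2 → T0 S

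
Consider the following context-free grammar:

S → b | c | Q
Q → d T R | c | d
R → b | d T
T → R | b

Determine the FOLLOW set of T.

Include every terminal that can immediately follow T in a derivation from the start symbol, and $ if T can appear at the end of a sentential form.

We compute FOLLOW(T) using the standard algorithm.
FOLLOW(S) starts with {$}.
FIRST(Q) = {c, d}
FIRST(R) = {b, d}
FIRST(S) = {b, c, d}
FIRST(T) = {b, d}
FOLLOW(Q) = {$}
FOLLOW(R) = {$, b, d}
FOLLOW(S) = {$}
FOLLOW(T) = {$, b, d}
Therefore, FOLLOW(T) = {$, b, d}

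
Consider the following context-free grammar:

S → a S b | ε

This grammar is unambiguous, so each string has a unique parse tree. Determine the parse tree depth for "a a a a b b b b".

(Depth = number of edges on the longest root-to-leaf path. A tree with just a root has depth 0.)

5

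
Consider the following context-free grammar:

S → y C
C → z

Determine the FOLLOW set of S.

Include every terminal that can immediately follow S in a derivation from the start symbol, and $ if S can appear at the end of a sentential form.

We compute FOLLOW(S) using the standard algorithm.
FOLLOW(S) starts with {$}.
FIRST(C) = {z}
FIRST(S) = {y}
FOLLOW(C) = {$}
FOLLOW(S) = {$}
Therefore, FOLLOW(S) = {$}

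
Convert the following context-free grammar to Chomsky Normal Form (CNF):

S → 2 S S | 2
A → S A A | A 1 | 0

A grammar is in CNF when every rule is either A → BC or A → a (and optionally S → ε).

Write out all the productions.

T2 → 2; S → 2; T1 → 1; A → 0; S → T2 X0; X0 → S S; A → S X1; X1 → A A; A → A T1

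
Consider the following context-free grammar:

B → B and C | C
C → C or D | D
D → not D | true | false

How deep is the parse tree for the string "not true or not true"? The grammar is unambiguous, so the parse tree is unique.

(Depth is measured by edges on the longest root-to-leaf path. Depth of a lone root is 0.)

5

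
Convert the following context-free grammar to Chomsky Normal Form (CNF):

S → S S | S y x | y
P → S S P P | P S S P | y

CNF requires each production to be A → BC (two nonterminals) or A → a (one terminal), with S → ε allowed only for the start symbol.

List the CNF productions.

TY → y; TX → x; S → y; P → y; S → S S; S → S X0; X0 → TY TX; P → S X1; X1 → S X2; X2 → P P; P → P X3; X3 → S X4; X4 → S P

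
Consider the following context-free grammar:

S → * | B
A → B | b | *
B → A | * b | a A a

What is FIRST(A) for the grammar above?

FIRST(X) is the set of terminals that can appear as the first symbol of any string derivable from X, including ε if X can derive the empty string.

We compute FIRST(A) using the standard algorithm.
FIRST(A) = {*, a, b}
FIRST(B) = {*, a, b}
FIRST(S) = {*, a, b}
Therefore, FIRST(A) = {*, a, b}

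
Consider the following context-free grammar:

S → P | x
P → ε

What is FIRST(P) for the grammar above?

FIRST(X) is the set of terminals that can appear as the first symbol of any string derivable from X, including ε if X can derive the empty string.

We compute FIRST(P) using the standard algorithm.
FIRST(P) = {ε}
FIRST(S) = {x, ε}
Therefore, FIRST(P) = {ε}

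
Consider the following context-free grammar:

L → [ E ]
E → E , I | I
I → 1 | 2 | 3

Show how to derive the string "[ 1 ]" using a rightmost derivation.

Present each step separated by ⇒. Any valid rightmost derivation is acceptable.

L ⇒ [ E ] ⇒ [ I ] ⇒ [ 1 ]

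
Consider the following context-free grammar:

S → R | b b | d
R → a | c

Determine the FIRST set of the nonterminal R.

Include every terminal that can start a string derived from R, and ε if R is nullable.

We compute FIRST(R) using the standard algorithm.
FIRST(R) = {a, c}
FIRST(S) = {a, b, c, d}
Therefore, FIRST(R) = {a, c}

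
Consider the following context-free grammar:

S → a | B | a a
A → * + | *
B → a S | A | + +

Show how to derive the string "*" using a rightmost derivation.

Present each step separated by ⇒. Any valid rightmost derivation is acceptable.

S ⇒ B ⇒ A ⇒ *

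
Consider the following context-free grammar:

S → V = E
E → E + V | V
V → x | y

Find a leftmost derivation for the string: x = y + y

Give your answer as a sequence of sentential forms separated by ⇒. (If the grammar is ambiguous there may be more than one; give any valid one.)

S ⇒ V = E ⇒ x = E ⇒ x = E + V ⇒ x = V + V ⇒ x = y + V ⇒ x = y + y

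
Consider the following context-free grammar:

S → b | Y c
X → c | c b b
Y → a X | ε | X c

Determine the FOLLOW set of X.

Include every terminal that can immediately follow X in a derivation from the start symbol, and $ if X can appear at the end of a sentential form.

We compute FOLLOW(X) using the standard algorithm.
FOLLOW(S) starts with {$}.
FIRST(S) = {a, b, c}
FIRST(X) = {c}
FIRST(Y) = {a, c, ε}
FOLLOW(S) = {$}
FOLLOW(X) = {c}
FOLLOW(Y) = {c}
Therefore, FOLLOW(X) = {c}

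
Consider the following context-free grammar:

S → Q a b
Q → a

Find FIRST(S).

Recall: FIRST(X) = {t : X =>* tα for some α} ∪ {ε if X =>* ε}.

We compute FIRST(S) using the standard algorithm.
FIRST(Q) = {a}
FIRST(S) = {a}
Therefore, FIRST(S) = {a}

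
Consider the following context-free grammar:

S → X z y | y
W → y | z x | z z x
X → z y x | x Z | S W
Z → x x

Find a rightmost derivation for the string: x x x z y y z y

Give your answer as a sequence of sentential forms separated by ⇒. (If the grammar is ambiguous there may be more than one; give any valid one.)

S ⇒ X z y ⇒ S W z y ⇒ S y z y ⇒ X z y y z y ⇒ x Z z y y z y ⇒ x x x z y y z y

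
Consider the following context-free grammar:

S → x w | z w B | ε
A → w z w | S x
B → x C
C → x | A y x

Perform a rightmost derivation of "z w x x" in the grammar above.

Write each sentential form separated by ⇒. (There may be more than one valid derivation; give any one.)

S ⇒ z w B ⇒ z w x C ⇒ z w x x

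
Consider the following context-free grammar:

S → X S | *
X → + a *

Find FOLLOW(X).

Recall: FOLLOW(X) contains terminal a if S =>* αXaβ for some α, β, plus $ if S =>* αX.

We compute FOLLOW(X) using the standard algorithm.
FOLLOW(S) starts with {$}.
FIRST(S) = {*, +}
FIRST(X) = {+}
FOLLOW(S) = {$}
FOLLOW(X) = {*, +}
Therefore, FOLLOW(X) = {*, +}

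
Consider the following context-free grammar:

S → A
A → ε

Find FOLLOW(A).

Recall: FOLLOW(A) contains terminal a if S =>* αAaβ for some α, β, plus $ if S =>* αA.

We compute FOLLOW(A) using the standard algorithm.
FOLLOW(S) starts with {$}.
FIRST(A) = {ε}
FIRST(S) = {ε}
FOLLOW(A) = {$}
FOLLOW(S) = {$}
Therefore, FOLLOW(A) = {$}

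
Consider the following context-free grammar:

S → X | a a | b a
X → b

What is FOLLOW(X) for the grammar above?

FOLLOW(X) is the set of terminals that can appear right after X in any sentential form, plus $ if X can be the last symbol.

We compute FOLLOW(X) using the standard algorithm.
FOLLOW(S) starts with {$}.
FIRST(S) = {a, b}
FIRST(X) = {b}
FOLLOW(S) = {$}
FOLLOW(X) = {$}
Therefore, FOLLOW(X) = {$}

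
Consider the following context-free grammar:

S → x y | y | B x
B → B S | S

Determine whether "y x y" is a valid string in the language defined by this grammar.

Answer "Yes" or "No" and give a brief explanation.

No - no valid derivation exists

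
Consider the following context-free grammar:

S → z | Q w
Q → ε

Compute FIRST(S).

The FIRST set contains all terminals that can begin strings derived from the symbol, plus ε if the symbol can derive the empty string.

We compute FIRST(S) using the standard algorithm.
FIRST(Q) = {ε}
FIRST(S) = {w, z}
Therefore, FIRST(S) = {w, z}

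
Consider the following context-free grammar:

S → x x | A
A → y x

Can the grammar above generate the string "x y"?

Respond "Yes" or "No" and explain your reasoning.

No - no valid derivation exists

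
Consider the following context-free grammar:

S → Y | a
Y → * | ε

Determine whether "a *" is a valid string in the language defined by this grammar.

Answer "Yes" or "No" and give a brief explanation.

No - no valid derivation exists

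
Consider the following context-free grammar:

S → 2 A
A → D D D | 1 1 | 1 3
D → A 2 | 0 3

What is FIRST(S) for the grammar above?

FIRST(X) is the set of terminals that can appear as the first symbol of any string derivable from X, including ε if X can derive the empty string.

We compute FIRST(S) using the standard algorithm.
FIRST(A) = {0, 1}
FIRST(D) = {0, 1}
FIRST(S) = {2}
Therefore, FIRST(S) = {2}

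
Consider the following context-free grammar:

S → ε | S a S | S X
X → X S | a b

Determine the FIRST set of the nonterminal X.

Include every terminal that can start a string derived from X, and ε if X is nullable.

We compute FIRST(X) using the standard algorithm.
FIRST(S) = {a, ε}
FIRST(X) = {a}
Therefore, FIRST(X) = {a}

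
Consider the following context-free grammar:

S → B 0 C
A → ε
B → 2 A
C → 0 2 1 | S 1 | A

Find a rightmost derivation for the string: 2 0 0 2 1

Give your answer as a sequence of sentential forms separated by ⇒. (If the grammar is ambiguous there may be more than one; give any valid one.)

S ⇒ B 0 C ⇒ B 0 0 2 1 ⇒ 2 A 0 0 2 1 ⇒ 2 0 0 2 1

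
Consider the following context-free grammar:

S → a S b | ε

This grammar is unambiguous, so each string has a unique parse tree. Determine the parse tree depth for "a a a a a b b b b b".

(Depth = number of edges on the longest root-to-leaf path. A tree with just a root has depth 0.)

6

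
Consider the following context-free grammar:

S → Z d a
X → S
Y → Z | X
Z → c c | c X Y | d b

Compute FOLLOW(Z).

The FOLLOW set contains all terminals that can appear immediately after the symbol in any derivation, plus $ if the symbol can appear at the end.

We compute FOLLOW(Z) using the standard algorithm.
FOLLOW(S) starts with {$}.
FIRST(S) = {c, d}
FIRST(X) = {c, d}
FIRST(Y) = {c, d}
FIRST(Z) = {c, d}
FOLLOW(S) = {$, c, d}
FOLLOW(X) = {c, d}
FOLLOW(Y) = {d}
FOLLOW(Z) = {d}
Therefore, FOLLOW(Z) = {d}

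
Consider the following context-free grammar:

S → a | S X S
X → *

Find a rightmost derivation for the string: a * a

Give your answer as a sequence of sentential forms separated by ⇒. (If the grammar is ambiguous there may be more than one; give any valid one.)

S ⇒ S X S ⇒ S X a ⇒ S * a ⇒ a * a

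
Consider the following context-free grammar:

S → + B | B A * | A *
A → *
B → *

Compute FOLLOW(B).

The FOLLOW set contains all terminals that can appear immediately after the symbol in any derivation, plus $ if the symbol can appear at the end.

We compute FOLLOW(B) using the standard algorithm.
FOLLOW(S) starts with {$}.
FIRST(A) = {*}
FIRST(B) = {*}
FIRST(S) = {*, +}
FOLLOW(A) = {*}
FOLLOW(B) = {$, *}
FOLLOW(S) = {$}
Therefore, FOLLOW(B) = {$, *}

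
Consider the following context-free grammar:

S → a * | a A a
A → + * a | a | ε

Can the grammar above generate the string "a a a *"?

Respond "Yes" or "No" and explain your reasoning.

No - no valid derivation exists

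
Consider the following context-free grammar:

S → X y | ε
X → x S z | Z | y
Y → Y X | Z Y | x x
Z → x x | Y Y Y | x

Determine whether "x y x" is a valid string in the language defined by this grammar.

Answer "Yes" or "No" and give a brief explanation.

No - no valid derivation exists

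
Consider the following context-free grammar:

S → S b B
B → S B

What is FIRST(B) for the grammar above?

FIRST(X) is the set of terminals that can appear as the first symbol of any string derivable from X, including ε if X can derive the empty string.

We compute FIRST(B) using the standard algorithm.
FIRST(B) = {}
FIRST(S) = {}
Therefore, FIRST(B) = {}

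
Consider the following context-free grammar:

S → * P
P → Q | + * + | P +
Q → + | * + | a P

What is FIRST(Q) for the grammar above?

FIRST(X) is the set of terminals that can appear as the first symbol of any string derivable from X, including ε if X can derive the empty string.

We compute FIRST(Q) using the standard algorithm.
FIRST(P) = {*, +, a}
FIRST(Q) = {*, +, a}
FIRST(S) = {*}
Therefore, FIRST(Q) = {*, +, a}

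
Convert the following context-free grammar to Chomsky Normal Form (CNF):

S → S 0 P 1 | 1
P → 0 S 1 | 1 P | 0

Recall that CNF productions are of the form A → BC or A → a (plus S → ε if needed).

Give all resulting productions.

T0 → 0; T1 → 1; S → 1; P → 0; S → S X0; X0 → T0 X1; X1 → P T1; P → T0 X2; X2 → S T1; P → T1 P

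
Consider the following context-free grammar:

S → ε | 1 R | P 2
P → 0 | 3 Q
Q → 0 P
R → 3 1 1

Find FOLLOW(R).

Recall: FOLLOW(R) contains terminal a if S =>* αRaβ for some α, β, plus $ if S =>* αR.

We compute FOLLOW(R) using the standard algorithm.
FOLLOW(S) starts with {$}.
FIRST(P) = {0, 3}
FIRST(Q) = {0}
FIRST(R) = {3}
FIRST(S) = {0, 1, 3, ε}
FOLLOW(P) = {2}
FOLLOW(Q) = {2}
FOLLOW(R) = {$}
FOLLOW(S) = {$}
Therefore, FOLLOW(R) = {$}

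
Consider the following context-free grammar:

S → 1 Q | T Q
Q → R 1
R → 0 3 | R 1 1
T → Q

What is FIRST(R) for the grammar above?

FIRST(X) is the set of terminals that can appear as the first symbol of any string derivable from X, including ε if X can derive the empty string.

We compute FIRST(R) using the standard algorithm.
FIRST(Q) = {0}
FIRST(R) = {0}
FIRST(S) = {0, 1}
FIRST(T) = {0}
Therefore, FIRST(R) = {0}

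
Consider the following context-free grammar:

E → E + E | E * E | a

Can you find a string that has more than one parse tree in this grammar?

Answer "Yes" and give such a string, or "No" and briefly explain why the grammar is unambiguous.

Yes - the string 'a * a * a * a' has two distinct parse trees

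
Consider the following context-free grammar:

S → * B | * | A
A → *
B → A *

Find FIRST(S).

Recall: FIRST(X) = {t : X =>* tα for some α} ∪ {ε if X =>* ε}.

We compute FIRST(S) using the standard algorithm.
FIRST(A) = {*}
FIRST(B) = {*}
FIRST(S) = {*}
Therefore, FIRST(S) = {*}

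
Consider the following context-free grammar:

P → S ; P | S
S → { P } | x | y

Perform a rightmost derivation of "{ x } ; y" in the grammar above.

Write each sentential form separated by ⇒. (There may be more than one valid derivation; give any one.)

P ⇒ S ; P ⇒ S ; S ⇒ S ; y ⇒ { P } ; y ⇒ { S } ; y ⇒ { x } ; y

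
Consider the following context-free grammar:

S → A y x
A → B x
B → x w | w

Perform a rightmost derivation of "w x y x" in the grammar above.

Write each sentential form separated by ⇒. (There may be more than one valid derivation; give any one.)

S ⇒ A y x ⇒ B x y x ⇒ w x y x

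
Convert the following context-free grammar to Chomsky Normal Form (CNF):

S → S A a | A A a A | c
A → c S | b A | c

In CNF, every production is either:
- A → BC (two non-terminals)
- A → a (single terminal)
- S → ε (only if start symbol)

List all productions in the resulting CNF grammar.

TA → a; S → c; TC → c; TB → b; A → c; S → S X0; X0 → A TA; S → A X1; X1 → A X2; X2 → TA A; A → TC S; A → TB A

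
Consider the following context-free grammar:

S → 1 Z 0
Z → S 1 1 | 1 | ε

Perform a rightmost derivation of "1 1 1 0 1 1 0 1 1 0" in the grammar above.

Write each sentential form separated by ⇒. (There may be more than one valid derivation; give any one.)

S ⇒ 1 Z 0 ⇒ 1 S 1 1 0 ⇒ 1 1 Z 0 1 1 0 ⇒ 1 1 S 1 1 0 1 1 0 ⇒ 1 1 1 Z 0 1 1 0 1 1 0 ⇒ 1 1 1 0 1 1 0 1 1 0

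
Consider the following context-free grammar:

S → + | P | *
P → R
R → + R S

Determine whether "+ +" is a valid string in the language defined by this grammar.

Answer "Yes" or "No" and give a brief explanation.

No - no valid derivation exists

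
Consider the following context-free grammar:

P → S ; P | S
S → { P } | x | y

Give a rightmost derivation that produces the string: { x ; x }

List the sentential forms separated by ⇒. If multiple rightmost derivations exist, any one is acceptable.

P ⇒ S ⇒ { P } ⇒ { S ; P } ⇒ { S ; S } ⇒ { S ; x } ⇒ { x ; x }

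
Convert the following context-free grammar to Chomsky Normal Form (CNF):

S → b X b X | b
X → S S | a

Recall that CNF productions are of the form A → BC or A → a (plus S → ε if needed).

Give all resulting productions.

TB → b; S → b; X → a; S → TB X0; X0 → X X1; X1 → TB X; X → S S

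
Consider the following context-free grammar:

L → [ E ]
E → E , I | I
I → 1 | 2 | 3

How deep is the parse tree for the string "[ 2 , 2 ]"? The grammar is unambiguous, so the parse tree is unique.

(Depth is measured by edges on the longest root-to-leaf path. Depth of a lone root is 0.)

4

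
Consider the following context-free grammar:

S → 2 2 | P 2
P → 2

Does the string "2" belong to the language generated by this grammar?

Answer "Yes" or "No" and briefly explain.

No - no valid derivation exists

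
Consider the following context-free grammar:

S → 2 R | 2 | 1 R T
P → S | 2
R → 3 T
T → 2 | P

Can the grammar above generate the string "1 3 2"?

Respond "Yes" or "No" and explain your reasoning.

No - no valid derivation exists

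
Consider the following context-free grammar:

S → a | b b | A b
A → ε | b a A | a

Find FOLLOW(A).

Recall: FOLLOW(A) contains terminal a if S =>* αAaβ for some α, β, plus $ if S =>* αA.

We compute FOLLOW(A) using the standard algorithm.
FOLLOW(S) starts with {$}.
FIRST(A) = {a, b, ε}
FIRST(S) = {a, b}
FOLLOW(A) = {b}
FOLLOW(S) = {$}
Therefore, FOLLOW(A) = {b}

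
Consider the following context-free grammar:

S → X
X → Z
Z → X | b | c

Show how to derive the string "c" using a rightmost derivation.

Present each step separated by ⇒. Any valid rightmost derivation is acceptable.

S ⇒ X ⇒ Z ⇒ c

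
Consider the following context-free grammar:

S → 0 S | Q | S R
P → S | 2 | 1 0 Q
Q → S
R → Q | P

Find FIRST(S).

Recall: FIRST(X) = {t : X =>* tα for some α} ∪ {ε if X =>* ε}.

We compute FIRST(S) using the standard algorithm.
FIRST(P) = {0, 1, 2}
FIRST(Q) = {0}
FIRST(R) = {0, 1, 2}
FIRST(S) = {0}
Therefore, FIRST(S) = {0}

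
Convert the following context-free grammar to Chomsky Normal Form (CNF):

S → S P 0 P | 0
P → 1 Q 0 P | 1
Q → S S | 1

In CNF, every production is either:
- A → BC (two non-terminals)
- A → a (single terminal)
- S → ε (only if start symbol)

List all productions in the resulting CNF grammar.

T0 → 0; S → 0; T1 → 1; P → 1; Q → 1; S → S X0; X0 → P X1; X1 → T0 P; P → T1 X2; X2 → Q X3; X3 → T0 P; Q → S S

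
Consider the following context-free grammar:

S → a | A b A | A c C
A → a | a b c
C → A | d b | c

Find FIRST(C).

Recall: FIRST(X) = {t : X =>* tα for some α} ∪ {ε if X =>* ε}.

We compute FIRST(C) using the standard algorithm.
FIRST(A) = {a}
FIRST(C) = {a, c, d}
FIRST(S) = {a}
Therefore, FIRST(C) = {a, c, d}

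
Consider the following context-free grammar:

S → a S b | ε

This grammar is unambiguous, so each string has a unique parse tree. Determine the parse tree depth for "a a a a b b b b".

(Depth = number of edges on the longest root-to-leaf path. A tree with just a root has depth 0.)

5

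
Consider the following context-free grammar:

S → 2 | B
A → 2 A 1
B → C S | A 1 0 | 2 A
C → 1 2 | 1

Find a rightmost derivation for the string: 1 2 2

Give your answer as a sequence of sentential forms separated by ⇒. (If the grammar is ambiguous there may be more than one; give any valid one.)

S ⇒ B ⇒ C S ⇒ C 2 ⇒ 1 2 2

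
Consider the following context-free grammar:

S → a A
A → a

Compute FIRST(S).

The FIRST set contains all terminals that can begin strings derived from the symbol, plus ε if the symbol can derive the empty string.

We compute FIRST(S) using the standard algorithm.
FIRST(A) = {a}
FIRST(S) = {a}
Therefore, FIRST(S) = {a}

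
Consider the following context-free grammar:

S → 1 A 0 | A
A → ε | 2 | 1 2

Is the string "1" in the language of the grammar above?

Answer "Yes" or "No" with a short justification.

No - no valid derivation exists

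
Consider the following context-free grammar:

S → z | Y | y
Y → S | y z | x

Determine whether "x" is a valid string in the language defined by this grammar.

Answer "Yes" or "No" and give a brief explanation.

Yes - a valid derivation exists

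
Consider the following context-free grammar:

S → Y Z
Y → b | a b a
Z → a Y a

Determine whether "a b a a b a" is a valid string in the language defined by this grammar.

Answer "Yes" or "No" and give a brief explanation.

Yes - a valid derivation exists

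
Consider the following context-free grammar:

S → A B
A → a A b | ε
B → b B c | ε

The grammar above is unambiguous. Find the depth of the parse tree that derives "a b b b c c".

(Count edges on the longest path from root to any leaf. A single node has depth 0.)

4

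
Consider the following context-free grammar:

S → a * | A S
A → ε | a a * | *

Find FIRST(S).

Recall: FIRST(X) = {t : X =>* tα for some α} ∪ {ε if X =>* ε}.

We compute FIRST(S) using the standard algorithm.
FIRST(A) = {*, a, ε}
FIRST(S) = {*, a}
Therefore, FIRST(S) = {*, a}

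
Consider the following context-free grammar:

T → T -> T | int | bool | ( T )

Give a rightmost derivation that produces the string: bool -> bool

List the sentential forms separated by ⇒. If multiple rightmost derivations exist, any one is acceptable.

T ⇒ T -> T ⇒ T -> bool ⇒ bool -> bool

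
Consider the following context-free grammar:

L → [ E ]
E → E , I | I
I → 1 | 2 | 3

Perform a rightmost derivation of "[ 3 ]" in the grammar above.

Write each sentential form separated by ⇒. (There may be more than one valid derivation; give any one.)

L ⇒ [ E ] ⇒ [ I ] ⇒ [ 3 ]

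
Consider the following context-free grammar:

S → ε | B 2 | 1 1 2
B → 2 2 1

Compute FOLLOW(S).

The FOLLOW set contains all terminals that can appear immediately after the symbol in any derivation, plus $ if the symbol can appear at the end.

We compute FOLLOW(S) using the standard algorithm.
FOLLOW(S) starts with {$}.
FIRST(B) = {2}
FIRST(S) = {1, 2, ε}
FOLLOW(B) = {2}
FOLLOW(S) = {$}
Therefore, FOLLOW(S) = {$}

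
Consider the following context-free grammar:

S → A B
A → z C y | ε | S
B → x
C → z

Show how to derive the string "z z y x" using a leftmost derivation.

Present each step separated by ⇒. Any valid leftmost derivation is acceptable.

S ⇒ A B ⇒ z C y B ⇒ z z y B ⇒ z z y x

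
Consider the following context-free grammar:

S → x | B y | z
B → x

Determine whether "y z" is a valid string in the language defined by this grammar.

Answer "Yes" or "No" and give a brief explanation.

No - no valid derivation exists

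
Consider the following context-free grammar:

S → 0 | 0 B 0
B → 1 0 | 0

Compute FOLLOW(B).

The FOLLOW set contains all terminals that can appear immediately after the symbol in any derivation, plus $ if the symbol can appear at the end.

We compute FOLLOW(B) using the standard algorithm.
FOLLOW(S) starts with {$}.
FIRST(B) = {0, 1}
FIRST(S) = {0}
FOLLOW(B) = {0}
FOLLOW(S) = {$}
Therefore, FOLLOW(B) = {0}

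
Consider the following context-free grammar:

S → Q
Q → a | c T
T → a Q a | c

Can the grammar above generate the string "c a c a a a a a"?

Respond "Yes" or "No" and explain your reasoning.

No - no valid derivation exists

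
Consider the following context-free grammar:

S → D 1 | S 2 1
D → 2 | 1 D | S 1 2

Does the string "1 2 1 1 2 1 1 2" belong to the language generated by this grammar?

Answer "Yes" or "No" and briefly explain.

No - no valid derivation exists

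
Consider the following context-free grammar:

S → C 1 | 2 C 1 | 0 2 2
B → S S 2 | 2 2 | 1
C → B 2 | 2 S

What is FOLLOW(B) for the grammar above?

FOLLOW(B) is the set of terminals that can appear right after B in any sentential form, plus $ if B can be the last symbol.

We compute FOLLOW(B) using the standard algorithm.
FOLLOW(S) starts with {$}.
FIRST(B) = {0, 1, 2}
FIRST(C) = {0, 1, 2}
FIRST(S) = {0, 1, 2}
FOLLOW(B) = {2}
FOLLOW(C) = {1}
FOLLOW(S) = {$, 0, 1, 2}
Therefore, FOLLOW(B) = {2}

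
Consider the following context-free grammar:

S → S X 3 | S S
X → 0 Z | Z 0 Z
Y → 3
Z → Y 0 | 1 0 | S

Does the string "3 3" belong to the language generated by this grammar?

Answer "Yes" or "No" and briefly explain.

No - no valid derivation exists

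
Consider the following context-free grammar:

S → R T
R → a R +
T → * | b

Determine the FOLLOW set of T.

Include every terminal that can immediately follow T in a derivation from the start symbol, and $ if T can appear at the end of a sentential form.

We compute FOLLOW(T) using the standard algorithm.
FOLLOW(S) starts with {$}.
FIRST(R) = {a}
FIRST(S) = {a}
FIRST(T) = {*, b}
FOLLOW(R) = {*, +, b}
FOLLOW(S) = {$}
FOLLOW(T) = {$}
Therefore, FOLLOW(T) = {$}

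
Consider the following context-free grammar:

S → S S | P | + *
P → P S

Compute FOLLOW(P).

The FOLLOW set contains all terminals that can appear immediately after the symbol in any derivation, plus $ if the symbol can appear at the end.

We compute FOLLOW(P) using the standard algorithm.
FOLLOW(S) starts with {$}.
FIRST(P) = {}
FIRST(S) = {+}
FOLLOW(P) = {$, +}
FOLLOW(S) = {$, +}
Therefore, FOLLOW(P) = {$, +}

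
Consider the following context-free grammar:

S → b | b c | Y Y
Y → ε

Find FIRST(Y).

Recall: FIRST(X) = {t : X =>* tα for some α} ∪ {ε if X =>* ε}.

We compute FIRST(Y) using the standard algorithm.
FIRST(S) = {b, ε}
FIRST(Y) = {ε}
Therefore, FIRST(Y) = {ε}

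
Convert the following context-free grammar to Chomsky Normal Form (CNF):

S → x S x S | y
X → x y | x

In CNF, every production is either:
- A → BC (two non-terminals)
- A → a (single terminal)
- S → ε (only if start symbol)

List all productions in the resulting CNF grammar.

TX → x; S → y; TY → y; X → x; S → TX X0; X0 → S X1; X1 → TX S; X → TX TY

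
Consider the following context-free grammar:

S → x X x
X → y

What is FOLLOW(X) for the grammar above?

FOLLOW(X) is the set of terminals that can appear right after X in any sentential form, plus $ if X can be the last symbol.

We compute FOLLOW(X) using the standard algorithm.
FOLLOW(S) starts with {$}.
FIRST(S) = {x}
FIRST(X) = {y}
FOLLOW(S) = {$}
FOLLOW(X) = {x}
Therefore, FOLLOW(X) = {x}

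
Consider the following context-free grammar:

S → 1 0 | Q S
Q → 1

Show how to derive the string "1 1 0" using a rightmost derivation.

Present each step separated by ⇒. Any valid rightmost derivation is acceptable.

S ⇒ Q S ⇒ Q 1 0 ⇒ 1 1 0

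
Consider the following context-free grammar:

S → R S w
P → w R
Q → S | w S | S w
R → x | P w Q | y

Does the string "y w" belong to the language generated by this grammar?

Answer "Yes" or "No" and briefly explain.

No - no valid derivation exists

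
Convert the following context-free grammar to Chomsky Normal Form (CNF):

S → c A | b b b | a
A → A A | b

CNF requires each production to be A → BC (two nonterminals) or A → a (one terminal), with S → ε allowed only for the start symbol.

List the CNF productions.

TC → c; TB → b; S → a; A → b; S → TC A; S → TB X0; X0 → TB TB; A → A A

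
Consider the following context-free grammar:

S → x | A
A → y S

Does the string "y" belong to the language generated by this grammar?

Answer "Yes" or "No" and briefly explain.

No - no valid derivation exists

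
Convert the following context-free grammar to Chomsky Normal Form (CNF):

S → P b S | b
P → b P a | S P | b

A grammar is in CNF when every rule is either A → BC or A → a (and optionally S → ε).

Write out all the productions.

TB → b; S → b; TA → a; P → b; S → P X0; X0 → TB S; P → TB X1; X1 → P TA; P → S P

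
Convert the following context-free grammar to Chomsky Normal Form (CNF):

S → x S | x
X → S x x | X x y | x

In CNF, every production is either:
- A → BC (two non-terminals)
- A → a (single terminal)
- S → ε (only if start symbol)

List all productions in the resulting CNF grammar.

TX → x; S → x; TY → y; X → x; S → TX S; X → S X0; X0 → TX TX; X → X X1; X1 → TX TY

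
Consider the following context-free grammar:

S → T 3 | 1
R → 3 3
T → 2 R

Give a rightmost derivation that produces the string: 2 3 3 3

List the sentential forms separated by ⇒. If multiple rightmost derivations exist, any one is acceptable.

S ⇒ T 3 ⇒ 2 R 3 ⇒ 2 3 3 3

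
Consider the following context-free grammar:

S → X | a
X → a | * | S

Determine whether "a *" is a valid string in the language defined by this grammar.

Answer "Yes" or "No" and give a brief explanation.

No - no valid derivation exists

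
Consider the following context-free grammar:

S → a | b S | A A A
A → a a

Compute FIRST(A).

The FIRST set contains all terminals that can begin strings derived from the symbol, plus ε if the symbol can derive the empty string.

We compute FIRST(A) using the standard algorithm.
FIRST(A) = {a}
FIRST(S) = {a, b}
Therefore, FIRST(A) = {a}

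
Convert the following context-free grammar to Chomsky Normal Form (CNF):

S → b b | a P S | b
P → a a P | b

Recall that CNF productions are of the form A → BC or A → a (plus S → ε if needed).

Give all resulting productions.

TB → b; TA → a; S → b; P → b; S → TB TB; S → TA X0; X0 → P S; P → TA X1; X1 → TA P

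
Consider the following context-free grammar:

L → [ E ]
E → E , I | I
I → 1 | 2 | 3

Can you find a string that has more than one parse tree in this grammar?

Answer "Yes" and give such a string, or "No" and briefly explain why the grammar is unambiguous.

No - the grammar is unambiguous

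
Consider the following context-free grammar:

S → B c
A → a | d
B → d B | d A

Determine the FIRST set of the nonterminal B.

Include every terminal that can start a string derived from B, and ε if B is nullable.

We compute FIRST(B) using the standard algorithm.
FIRST(A) = {a, d}
FIRST(B) = {d}
FIRST(S) = {d}
Therefore, FIRST(B) = {d}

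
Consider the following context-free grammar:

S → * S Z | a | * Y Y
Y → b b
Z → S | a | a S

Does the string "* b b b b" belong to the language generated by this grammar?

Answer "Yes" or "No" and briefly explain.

Yes - a valid derivation exists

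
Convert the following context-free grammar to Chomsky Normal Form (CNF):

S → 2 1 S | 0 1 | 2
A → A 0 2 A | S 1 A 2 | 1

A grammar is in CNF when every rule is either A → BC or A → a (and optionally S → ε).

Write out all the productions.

T2 → 2; T1 → 1; T0 → 0; S → 2; A → 1; S → T2 X0; X0 → T1 S; S → T0 T1; A → A X1; X1 → T0 X2; X2 → T2 A; A → S X3; X3 → T1 X4; X4 → A T2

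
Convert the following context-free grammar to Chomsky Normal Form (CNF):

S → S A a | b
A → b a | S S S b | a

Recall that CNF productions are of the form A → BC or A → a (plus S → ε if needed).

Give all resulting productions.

TA → a; S → b; TB → b; A → a; S → S X0; X0 → A TA; A → TB TA; A → S X1; X1 → S X2; X2 → S TB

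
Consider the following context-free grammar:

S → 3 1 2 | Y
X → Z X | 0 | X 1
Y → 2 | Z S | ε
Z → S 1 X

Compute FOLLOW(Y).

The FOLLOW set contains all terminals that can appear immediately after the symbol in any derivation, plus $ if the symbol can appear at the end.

We compute FOLLOW(Y) using the standard algorithm.
FOLLOW(S) starts with {$}.
FIRST(S) = {1, 2, 3, ε}
FIRST(X) = {0, 1, 2, 3}
FIRST(Y) = {1, 2, 3, ε}
FIRST(Z) = {1, 2, 3}
FOLLOW(S) = {$, 1}
FOLLOW(X) = {$, 0, 1, 2, 3}
FOLLOW(Y) = {$, 1}
FOLLOW(Z) = {$, 0, 1, 2, 3}
Therefore, FOLLOW(Y) = {$, 1}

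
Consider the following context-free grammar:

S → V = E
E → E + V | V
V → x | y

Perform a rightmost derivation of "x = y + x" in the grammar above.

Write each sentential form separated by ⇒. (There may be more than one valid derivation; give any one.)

S ⇒ V = E ⇒ V = E + V ⇒ V = E + x ⇒ V = V + x ⇒ V = y + x ⇒ x = y + x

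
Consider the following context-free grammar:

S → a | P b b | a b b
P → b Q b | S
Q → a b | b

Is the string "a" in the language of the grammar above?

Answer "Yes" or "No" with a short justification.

Yes - a valid derivation exists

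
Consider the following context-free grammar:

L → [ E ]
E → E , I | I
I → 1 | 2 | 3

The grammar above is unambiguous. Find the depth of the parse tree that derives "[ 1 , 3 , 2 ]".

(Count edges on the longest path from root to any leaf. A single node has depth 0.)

5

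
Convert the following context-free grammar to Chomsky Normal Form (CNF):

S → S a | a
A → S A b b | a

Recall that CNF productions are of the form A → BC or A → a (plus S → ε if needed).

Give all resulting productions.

TA → a; S → a; TB → b; A → a; S → S TA; A → S X0; X0 → A X1; X1 → TB TB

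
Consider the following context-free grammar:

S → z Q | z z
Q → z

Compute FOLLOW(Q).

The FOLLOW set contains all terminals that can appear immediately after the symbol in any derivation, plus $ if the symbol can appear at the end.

We compute FOLLOW(Q) using the standard algorithm.
FOLLOW(S) starts with {$}.
FIRST(Q) = {z}
FIRST(S) = {z}
FOLLOW(Q) = {$}
FOLLOW(S) = {$}
Therefore, FOLLOW(Q) = {$}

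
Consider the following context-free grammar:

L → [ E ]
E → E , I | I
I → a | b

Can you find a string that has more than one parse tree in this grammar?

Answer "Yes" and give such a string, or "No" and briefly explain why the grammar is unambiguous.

No - the grammar is unambiguous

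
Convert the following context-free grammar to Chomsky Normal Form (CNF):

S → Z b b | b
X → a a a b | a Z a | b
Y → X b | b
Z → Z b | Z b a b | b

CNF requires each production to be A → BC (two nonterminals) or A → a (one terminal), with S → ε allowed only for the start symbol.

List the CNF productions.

TB → b; S → b; TA → a; X → b; Y → b; Z → b; S → Z X0; X0 → TB TB; X → TA X1; X1 → TA X2; X2 → TA TB; X → TA X3; X3 → Z TA; Y → X TB; Z → Z TB; Z → Z X4; X4 → TB X5; X5 → TA TB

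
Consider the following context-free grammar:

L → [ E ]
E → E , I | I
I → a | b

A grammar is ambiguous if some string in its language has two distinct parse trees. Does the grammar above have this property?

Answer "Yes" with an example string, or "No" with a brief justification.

No - the grammar is unambiguous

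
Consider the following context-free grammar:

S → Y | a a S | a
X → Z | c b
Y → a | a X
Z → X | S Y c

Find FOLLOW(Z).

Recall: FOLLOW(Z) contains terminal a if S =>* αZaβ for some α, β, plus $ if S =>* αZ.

We compute FOLLOW(Z) using the standard algorithm.
FOLLOW(S) starts with {$}.
FIRST(S) = {a}
FIRST(X) = {a, c}
FIRST(Y) = {a}
FIRST(Z) = {a, c}
FOLLOW(S) = {$, a}
FOLLOW(X) = {$, a, c}
FOLLOW(Y) = {$, a, c}
FOLLOW(Z) = {$, a, c}
Therefore, FOLLOW(Z) = {$, a, c}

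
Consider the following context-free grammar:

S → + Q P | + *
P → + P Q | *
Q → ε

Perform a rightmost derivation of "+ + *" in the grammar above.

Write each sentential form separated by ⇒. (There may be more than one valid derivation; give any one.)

S ⇒ + Q P ⇒ + Q + P Q ⇒ + Q + P ⇒ + Q + * ⇒ + + *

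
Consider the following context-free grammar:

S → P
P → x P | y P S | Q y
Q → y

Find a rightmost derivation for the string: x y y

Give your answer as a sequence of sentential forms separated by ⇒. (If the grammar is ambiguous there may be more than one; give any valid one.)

S ⇒ P ⇒ x P ⇒ x Q y ⇒ x y y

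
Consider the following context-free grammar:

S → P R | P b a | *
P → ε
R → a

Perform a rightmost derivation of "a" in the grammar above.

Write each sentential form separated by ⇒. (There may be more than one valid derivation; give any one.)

S ⇒ P R ⇒ P a ⇒ a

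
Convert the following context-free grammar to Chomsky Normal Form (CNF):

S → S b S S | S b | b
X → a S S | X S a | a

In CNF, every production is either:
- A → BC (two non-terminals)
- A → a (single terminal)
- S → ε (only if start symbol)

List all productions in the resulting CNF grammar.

TB → b; S → b; TA → a; X → a; S → S X0; X0 → TB X1; X1 → S S; S → S TB; X → TA X2; X2 → S S; X → X X3; X3 → S TA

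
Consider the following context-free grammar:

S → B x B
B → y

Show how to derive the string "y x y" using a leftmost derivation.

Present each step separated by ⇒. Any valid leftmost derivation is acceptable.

S ⇒ B x B ⇒ y x B ⇒ y x y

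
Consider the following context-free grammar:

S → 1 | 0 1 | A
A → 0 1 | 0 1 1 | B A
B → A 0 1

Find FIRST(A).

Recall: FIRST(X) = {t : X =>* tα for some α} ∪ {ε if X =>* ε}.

We compute FIRST(A) using the standard algorithm.
FIRST(A) = {0}
FIRST(B) = {0}
FIRST(S) = {0, 1}
Therefore, FIRST(A) = {0}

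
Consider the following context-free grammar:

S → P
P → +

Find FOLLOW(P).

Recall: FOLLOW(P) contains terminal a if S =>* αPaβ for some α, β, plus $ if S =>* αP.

We compute FOLLOW(P) using the standard algorithm.
FOLLOW(S) starts with {$}.
FIRST(P) = {+}
FIRST(S) = {+}
FOLLOW(P) = {$}
FOLLOW(S) = {$}
Therefore, FOLLOW(P) = {$}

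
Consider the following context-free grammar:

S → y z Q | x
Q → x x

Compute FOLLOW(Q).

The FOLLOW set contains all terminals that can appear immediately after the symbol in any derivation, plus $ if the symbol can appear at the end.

We compute FOLLOW(Q) using the standard algorithm.
FOLLOW(S) starts with {$}.
FIRST(Q) = {x}
FIRST(S) = {x, y}
FOLLOW(Q) = {$}
FOLLOW(S) = {$}
Therefore, FOLLOW(Q) = {$}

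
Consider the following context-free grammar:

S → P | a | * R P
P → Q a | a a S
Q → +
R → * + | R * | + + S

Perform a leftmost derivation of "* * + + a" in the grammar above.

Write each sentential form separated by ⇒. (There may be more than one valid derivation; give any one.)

S ⇒ * R P ⇒ * * + P ⇒ * * + Q a ⇒ * * + + a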